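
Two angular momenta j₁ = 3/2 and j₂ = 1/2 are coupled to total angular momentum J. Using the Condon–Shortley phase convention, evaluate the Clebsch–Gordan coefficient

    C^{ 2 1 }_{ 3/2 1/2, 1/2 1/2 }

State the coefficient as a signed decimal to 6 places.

√[5·0!3!1!/5! · 2!1!1!0!3!1!] = √(3)
  +(−1)^0/∏(0,0,1,1,2,0)! = 1/2  (running 1/2)
⟨..|..⟩ = √(3)·(1/2) = +0.866025

+0.866025  (= +√(3/4))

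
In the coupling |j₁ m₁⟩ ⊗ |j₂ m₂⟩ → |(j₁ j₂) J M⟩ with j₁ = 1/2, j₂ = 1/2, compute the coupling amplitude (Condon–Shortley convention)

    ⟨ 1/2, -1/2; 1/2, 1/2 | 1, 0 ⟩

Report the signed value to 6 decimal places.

j₁+j₂−J=0  J+j₁−j₂=1  J−j₁+j₂=1  j₁+j₂+J+1=3
(j₁±m₁, j₂±m₂, J±M) = (0,1,1,0,1,1)
P² = 1/2
sum k=0..0:
  [0] +1/1 = 1
S = 1
C² = P²·S² = 1/2 ; C = +0.707107

+0.707107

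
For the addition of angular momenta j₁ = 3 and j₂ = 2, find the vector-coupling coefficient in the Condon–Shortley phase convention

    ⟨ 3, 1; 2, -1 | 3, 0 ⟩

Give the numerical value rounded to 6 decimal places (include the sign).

√[7·2!4!2!/9! · 4!2!1!3!3!3!] = √(96/5)
  +(−1)^0/∏(0,2,2,1,2,1)! = 1/8  (running 1/8)
  +(−1)^1/∏(1,1,1,0,3,2)! = -1/12  (running 1/24)
⟨..|..⟩ = √(96/5)·(1/24) = +0.182574

+√(1/30) ≈ +0.182574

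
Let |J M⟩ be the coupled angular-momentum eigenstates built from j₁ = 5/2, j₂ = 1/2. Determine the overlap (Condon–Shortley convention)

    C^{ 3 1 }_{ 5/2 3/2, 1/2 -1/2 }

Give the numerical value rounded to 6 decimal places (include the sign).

j₁+j₂−J=0  J+j₁−j₂=5  J−j₁+j₂=1  j₁+j₂+J+1=7
(j₁±m₁, j₂±m₂, J±M) = (4,1,0,1,4,2)
P² = 192
sum k=0..0:
  [0] +1/24 = 1/24
S = 1/24
C² = P²·S² = 1/3 ; C = +0.577350

+0.577350  (= +√(1/3))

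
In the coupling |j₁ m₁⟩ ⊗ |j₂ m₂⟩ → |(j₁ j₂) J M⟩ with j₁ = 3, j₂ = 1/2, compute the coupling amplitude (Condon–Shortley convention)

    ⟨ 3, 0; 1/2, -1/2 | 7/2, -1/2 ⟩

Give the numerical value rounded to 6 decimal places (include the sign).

√[8·0!6!1!/8! · 3!3!0!1!3!4!] = √(5184/7)
  +(−1)^0/∏(0,0,3,0,3,1)! = 1/36  (running 1/36)
⟨..|..⟩ = √(5184/7)·(1/36) = +0.755929

+0.755929  (= +√(4/7))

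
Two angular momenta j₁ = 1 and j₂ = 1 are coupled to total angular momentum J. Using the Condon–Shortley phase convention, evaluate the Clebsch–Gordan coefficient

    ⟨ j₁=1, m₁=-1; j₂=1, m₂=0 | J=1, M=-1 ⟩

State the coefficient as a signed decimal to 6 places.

j₁+j₂−J=1  J+j₁−j₂=1  J−j₁+j₂=1  j₁+j₂+J+1=4
(j₁±m₁, j₂±m₂, J±M) = (0,2,1,1,0,2)
P² = 1/2
sum k=1..1:
  [1] −1/1 = -1
S = -1
C² = P²·S² = 1/2 ; C = -0.707107

-0.707107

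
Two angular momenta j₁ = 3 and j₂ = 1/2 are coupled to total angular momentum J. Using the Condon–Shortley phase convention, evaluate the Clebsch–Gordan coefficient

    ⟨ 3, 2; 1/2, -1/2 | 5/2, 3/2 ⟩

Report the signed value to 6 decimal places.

triangle: 1!×5!×0!/7! = 120/5040
(j±m)!: 5!×1!×0!×1!×4!×1! = 2880
prefactor² = (2J+1)×Δ×N² = 2880/7
  k=0: +1/(0!×1!×1!×0!×4!×0!) = 1/24
Σ = 1/24  ⇒  CG² = 2880/7×1/24² = 5/7
CG = +√(5/7) = +0.845154

+√(5/7) = +0.845154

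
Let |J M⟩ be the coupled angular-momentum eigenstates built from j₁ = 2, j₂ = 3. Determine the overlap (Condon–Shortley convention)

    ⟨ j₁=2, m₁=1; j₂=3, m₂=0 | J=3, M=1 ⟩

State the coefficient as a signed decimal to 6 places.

triangle: 2!×2!×4!/9! = 96/362880
(j±m)!: 3!×1!×3!×3!×4!×2! = 10368
prefactor² = (2J+1)×Δ×N² = 96/5
  k=0: +1/(0!×2!×1!×3!×1!×1!) = 1/12
  k=1: −1/(1!×1!×0!×2!×2!×2!) = -1/8
Σ = -1/24  ⇒  CG² = 96/5×(-1/24)² = 1/30
CG = −√(1/30) = -0.182574

-0.182574  (= −√(1/30))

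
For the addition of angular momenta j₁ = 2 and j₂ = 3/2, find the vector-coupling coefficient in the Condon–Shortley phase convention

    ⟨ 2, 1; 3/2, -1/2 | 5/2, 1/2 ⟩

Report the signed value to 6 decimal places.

+0.597614  (= +√(5/14))

triangle: 1!·3!·2!/7! = 12/5040
(j±m)!: 3!·1!·1!·2!·3!·2! = 144
prefactor² = (2J+1)·Δ·N² = 72/35
  k=0: +1/(0!·1!·1!·1!·2!·1!) = 1/2
  k=1: −1/(1!·0!·0!·0!·3!·2!) = -1/12
Σ = 5/12  ⇒  CG² = 72/35·5/12² = 5/14
CG = +√(5/14) = +0.597614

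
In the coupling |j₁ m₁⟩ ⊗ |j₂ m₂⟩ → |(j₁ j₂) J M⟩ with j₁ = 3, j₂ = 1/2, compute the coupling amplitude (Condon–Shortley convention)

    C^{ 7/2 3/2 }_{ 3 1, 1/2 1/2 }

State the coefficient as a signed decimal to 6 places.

+0.845154  (= +√(5/7))

j₁+j₂−J=0  J+j₁−j₂=6  J−j₁+j₂=1  j₁+j₂+J+1=8
(j₁±m₁, j₂±m₂, J±M) = (4,2,1,0,5,2)
P² = 11520/7
sum k=0..0:
  [0] +1/48 = 1/48
S = 1/48
C² = P²·S² = 5/7 ; C = +0.845154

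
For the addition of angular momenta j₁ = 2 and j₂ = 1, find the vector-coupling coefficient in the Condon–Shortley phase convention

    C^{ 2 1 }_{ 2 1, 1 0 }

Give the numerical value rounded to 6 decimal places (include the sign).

triangle: 1!*3!*1!/6! = 6/720
(j±m)!: 3!*1!*1!*1!*3!*1! = 36
prefactor² = (2J+1)*Δ*N² = 3/2
  k=0: +1/(0!*1!*1!*1!*2!*0!) = 1/2
  k=1: −1/(1!*0!*0!*0!*3!*1!) = -1/6
Σ = 1/3  ⇒  CG² = 3/2*1/3² = 1/6
CG = +√(1/6) = +0.408248

+√(1/6) ≈ +0.408248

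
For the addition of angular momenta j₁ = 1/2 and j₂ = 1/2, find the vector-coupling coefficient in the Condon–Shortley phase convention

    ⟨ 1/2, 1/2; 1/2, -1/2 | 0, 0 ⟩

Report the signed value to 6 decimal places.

√[1·1!0!0!/2! · 1!0!0!1!0!0!] = √(1/2)
  +(−1)^0/∏(0,1,0,0,0,0)! = 1  (running 1)
⟨..|..⟩ = √(1/2)·(1) = +0.707107

+√(1/2) ≈ +0.707107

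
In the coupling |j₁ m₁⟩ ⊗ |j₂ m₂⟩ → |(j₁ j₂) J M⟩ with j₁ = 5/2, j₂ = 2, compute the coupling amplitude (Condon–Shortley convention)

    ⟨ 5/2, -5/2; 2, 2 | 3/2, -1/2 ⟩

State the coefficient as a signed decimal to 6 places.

j₁+j₂−J=3  J+j₁−j₂=2  J−j₁+j₂=1  j₁+j₂+J+1=7
(j₁±m₁, j₂±m₂, J±M) = (0,5,4,0,1,2)
P² = 384/7
sum k=3..3:
  [3] −1/12 = -1/12
S = -1/12
C² = P²·S² = 8/21 ; C = -0.617213

−√(8/21) ≈ -0.617213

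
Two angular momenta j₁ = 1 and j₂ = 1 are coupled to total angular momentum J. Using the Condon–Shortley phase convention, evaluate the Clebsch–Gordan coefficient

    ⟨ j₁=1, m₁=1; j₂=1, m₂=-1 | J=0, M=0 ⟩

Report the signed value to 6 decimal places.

+0.577350

j₁+j₂−J=2  J+j₁−j₂=0  J−j₁+j₂=0  j₁+j₂+J+1=3
(j₁±m₁, j₂±m₂, J±M) = (2,0,0,2,0,0)
P² = 4/3
sum k=0..0:
  [0] +1/2 = 1/2
S = 1/2
C² = P²·S² = 1/3 ; C = +0.577350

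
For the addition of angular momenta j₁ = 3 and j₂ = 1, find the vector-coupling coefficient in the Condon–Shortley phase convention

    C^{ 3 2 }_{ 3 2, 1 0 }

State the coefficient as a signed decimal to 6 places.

+√(1/3) = +0.577350

√[7·1!5!1!/8! · 5!1!1!1!5!1!] = √(300)
  +(−1)^0/∏(0,1,1,1,4,0)! = 1/24  (running 1/24)
  +(−1)^1/∏(1,0,0,0,5,1)! = -1/120  (running 1/30)
⟨..|..⟩ = √(300)·(1/30) = +0.577350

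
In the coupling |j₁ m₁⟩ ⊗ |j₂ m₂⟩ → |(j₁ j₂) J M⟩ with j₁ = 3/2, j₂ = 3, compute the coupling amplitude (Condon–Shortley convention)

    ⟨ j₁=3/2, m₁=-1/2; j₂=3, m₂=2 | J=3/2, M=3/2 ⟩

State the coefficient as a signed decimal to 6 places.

triangle: 3!×0!×3!/7! = 36/5040
(j±m)!: 1!×2!×5!×1!×3!×0! = 1440
prefactor² = (2J+1)×Δ×N² = 288/7
  k=2: +1/(2!×1!×0!×3!×0!×0!) = 1/12
Σ = 1/12  ⇒  CG² = 288/7×1/12² = 2/7
CG = +√(2/7) = +0.534522

+√(2/7) = +0.534522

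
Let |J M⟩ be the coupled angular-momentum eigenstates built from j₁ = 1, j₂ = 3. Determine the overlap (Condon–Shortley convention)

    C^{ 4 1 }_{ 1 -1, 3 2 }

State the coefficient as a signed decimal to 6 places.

j₁+j₂−J=0  J+j₁−j₂=2  J−j₁+j₂=6  j₁+j₂+J+1=9
(j₁±m₁, j₂±m₂, J±M) = (0,2,5,1,5,3)
P² = 43200/7
sum k=0..0:
  [0] +1/240 = 1/240
S = 1/240
C² = P²·S² = 3/28 ; C = +0.327327

+0.327327  (= +√(3/28))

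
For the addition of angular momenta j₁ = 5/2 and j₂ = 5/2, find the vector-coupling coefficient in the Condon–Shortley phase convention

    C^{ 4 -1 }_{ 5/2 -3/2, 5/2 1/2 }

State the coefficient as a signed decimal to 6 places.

−√(5/14) = -0.597614

j₁+j₂−J=1  J+j₁−j₂=4  J−j₁+j₂=4  j₁+j₂+J+1=10
(j₁±m₁, j₂±m₂, J±M) = (1,4,3,2,3,5)
P² = 10368/35
sum k=0..1:
  [0] +1/144 = 1/144
  [1] −1/24 = -1/24
S = -5/144
C² = P²·S² = 5/14 ; C = -0.597614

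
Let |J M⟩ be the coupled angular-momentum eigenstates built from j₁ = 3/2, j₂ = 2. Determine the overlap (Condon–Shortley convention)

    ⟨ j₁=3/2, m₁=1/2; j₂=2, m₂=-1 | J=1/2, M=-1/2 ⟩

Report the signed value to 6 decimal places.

triangle: 3!*0!*1!/5! = 6/120
(j±m)!: 2!*1!*1!*3!*0!*1! = 12
prefactor² = (2J+1)*Δ*N² = 6/5
  k=1: −1/(1!*2!*0!*0!*0!*1!) = -1/2
Σ = -1/2  ⇒  CG² = 6/5*(-1/2)² = 3/10
CG = −√(3/10) = -0.547723

−√(3/10) = -0.547723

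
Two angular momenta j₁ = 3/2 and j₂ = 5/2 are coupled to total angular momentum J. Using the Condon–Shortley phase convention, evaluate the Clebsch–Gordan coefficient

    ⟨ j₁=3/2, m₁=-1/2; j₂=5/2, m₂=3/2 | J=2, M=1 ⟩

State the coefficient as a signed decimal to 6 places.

+√(1/42) ≈ +0.154303

√[5·2!1!3!/7! · 1!2!4!1!3!1!] = √(24/7)
  +(−1)^1/∏(1,1,1,3,0,0)! = -1/6  (running -1/6)
  +(−1)^2/∏(2,0,0,2,1,1)! = 1/4  (running 1/12)
⟨..|..⟩ = √(24/7)·(1/12) = +0.154303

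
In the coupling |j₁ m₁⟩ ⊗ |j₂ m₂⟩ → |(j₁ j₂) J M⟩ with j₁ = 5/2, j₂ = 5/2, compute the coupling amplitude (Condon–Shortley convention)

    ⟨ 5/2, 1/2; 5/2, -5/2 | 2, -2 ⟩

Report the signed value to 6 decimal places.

√[5·3!2!2!/8! · 3!2!0!5!0!4!] = √(720/7)
  +(−1)^0/∏(0,3,2,0,0,2)! = 1/24  (running 1/24)
⟨..|..⟩ = √(720/7)·(1/24) = +0.422577

+√(5/28) ≈ +0.422577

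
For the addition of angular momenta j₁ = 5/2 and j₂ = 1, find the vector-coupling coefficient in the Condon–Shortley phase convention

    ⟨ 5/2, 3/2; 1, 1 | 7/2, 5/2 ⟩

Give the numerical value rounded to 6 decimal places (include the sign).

+√(5/7) = +0.845154

j₁+j₂−J=0  J+j₁−j₂=5  J−j₁+j₂=2  j₁+j₂+J+1=8
(j₁±m₁, j₂±m₂, J±M) = (4,1,2,0,6,1)
P² = 11520/7
sum k=0..0:
  [0] +1/48 = 1/48
S = 1/48
C² = P²·S² = 5/7 ; C = +0.845154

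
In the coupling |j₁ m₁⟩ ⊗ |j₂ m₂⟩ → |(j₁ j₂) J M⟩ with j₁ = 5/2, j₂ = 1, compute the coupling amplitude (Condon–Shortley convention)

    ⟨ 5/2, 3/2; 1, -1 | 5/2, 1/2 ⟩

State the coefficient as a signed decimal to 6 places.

+0.676123  (= +√(16/35))

triangle: 1!*4!*1!/7! = 24/5040
(j±m)!: 4!*1!*0!*2!*3!*2! = 576
prefactor² = (2J+1)*Δ*N² = 576/35
  k=0: +1/(0!*1!*1!*0!*3!*1!) = 1/6
Σ = 1/6  ⇒  CG² = 576/35*1/6² = 16/35
CG = +√(16/35) = +0.676123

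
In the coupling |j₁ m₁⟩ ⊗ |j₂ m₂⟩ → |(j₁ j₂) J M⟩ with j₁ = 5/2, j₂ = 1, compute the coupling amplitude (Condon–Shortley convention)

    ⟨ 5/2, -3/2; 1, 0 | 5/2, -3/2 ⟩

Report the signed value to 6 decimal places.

√[6·1!4!1!/7! · 1!4!1!1!1!4!] = √(576/35)
  +(−1)^0/∏(0,1,4,1,0,0)! = 1/24  (running 1/24)
  +(−1)^1/∏(1,0,3,0,1,1)! = -1/6  (running -1/8)
⟨..|..⟩ = √(576/35)·(-1/8) = -0.507093

-0.507093  (= −√(9/35))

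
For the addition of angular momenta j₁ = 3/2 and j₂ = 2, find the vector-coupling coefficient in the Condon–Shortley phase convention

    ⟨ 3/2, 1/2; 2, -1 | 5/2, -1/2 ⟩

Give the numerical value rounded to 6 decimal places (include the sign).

+√(5/14) ≈ +0.597614

triangle: 1!×2!×3!/7! = 12/5040
(j±m)!: 2!×1!×1!×3!×2!×3! = 144
prefactor² = (2J+1)×Δ×N² = 72/35
  k=0: +1/(0!×1!×1!×1!×1!×2!) = 1/2
  k=1: −1/(1!×0!×0!×0!×2!×3!) = -1/12
Σ = 5/12  ⇒  CG² = 72/35×5/12² = 5/14
CG = +√(5/14) = +0.597614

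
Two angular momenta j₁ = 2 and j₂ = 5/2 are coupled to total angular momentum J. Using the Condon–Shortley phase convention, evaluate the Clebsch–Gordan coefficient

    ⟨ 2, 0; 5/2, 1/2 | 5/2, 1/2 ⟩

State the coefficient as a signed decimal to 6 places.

triangle: 2!×2!×3!/8! = 24/40320
(j±m)!: 2!×2!×3!×2!×3!×2! = 576
prefactor² = (2J+1)×Δ×N² = 72/35
  k=0: +1/(0!×2!×2!×3!×0!×0!) = 1/24
  k=1: −1/(1!×1!×1!×2!×1!×1!) = -1/2
  k=2: +1/(2!×0!×0!×1!×2!×2!) = 1/8
Σ = -1/3  ⇒  CG² = 72/35×(-1/3)² = 8/35
CG = −√(8/35) = -0.478091

-0.478091  (= −√(8/35))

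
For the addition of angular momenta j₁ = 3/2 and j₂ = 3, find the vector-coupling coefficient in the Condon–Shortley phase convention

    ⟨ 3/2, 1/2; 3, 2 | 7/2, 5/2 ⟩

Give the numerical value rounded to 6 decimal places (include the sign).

-0.377964

j₁+j₂−J=1  J+j₁−j₂=2  J−j₁+j₂=5  j₁+j₂+J+1=9
(j₁±m₁, j₂±m₂, J±M) = (2,1,5,1,6,1)
P² = 6400/7
sum k=0..1:
  [0] +1/120 = 1/120
  [1] −1/48 = -1/48
S = -1/80
C² = P²·S² = 1/7 ; C = -0.377964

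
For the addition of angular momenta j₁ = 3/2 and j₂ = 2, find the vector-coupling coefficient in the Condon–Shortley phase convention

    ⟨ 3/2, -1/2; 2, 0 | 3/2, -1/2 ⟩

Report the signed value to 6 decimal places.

−√(1/5) ≈ -0.447214

triangle: 2!·1!·2!/6! = 4/720
(j±m)!: 1!·2!·2!·2!·1!·2! = 16
prefactor² = (2J+1)·Δ·N² = 16/45
  k=1: −1/(1!·1!·1!·1!·0!·1!) = -1
  k=2: +1/(2!·0!·0!·0!·1!·2!) = 1/4
Σ = -3/4  ⇒  CG² = 16/45·(-3/4)² = 1/5
CG = −√(1/5) = -0.447214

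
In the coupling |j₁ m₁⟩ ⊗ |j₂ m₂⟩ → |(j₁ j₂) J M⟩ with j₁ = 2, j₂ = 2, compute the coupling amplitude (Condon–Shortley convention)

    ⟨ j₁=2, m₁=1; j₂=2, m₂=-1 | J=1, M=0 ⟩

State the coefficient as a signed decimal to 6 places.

−√(1/10) = -0.316228

triangle: 3!*1!*1!/6! = 6/720
(j±m)!: 3!*1!*1!*3!*1!*1! = 36
prefactor² = (2J+1)*Δ*N² = 9/10
  k=0: +1/(0!*3!*1!*1!*0!*0!) = 1/6
  k=1: −1/(1!*2!*0!*0!*1!*1!) = -1/2
Σ = -1/3  ⇒  CG² = 9/10*(-1/3)² = 1/10
CG = −√(1/10) = -0.316228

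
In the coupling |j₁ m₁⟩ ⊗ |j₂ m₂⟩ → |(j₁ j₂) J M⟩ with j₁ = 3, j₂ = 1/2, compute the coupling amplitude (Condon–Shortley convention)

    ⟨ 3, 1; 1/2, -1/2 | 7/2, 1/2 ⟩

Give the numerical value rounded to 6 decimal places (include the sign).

+0.654654

j₁+j₂−J=0  J+j₁−j₂=6  J−j₁+j₂=1  j₁+j₂+J+1=8
(j₁±m₁, j₂±m₂, J±M) = (4,2,0,1,4,3)
P² = 6912/7
sum k=0..0:
  [0] +1/48 = 1/48
S = 1/48
C² = P²·S² = 3/7 ; C = +0.654654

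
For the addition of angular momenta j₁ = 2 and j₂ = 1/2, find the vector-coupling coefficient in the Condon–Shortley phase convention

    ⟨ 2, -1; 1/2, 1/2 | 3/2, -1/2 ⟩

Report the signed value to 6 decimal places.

−√(3/5) = -0.774597

j₁+j₂−J=1  J+j₁−j₂=3  J−j₁+j₂=0  j₁+j₂+J+1=5
(j₁±m₁, j₂±m₂, J±M) = (1,3,1,0,1,2)
P² = 12/5
sum k=1..1:
  [1] −1/2 = -1/2
S = -1/2
C² = P²·S² = 3/5 ; C = -0.774597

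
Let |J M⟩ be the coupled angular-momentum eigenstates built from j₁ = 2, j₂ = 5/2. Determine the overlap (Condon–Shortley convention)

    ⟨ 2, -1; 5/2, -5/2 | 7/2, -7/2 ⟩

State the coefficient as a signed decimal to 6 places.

+√(5/9) ≈ +0.745356

triangle: 1!×3!×4!/9! = 144/362880
(j±m)!: 1!×3!×0!×5!×0!×7! = 3628800
prefactor² = (2J+1)×Δ×N² = 11520
  k=0: +1/(0!×1!×3!×0!×0!×4!) = 1/144
Σ = 1/144  ⇒  CG² = 11520×1/144² = 5/9
CG = +√(5/9) = +0.745356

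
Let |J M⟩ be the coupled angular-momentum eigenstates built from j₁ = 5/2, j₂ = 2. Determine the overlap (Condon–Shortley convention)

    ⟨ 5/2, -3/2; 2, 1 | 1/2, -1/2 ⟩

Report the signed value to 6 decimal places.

j₁+j₂−J=4  J+j₁−j₂=1  J−j₁+j₂=0  j₁+j₂+J+1=6
(j₁±m₁, j₂±m₂, J±M) = (1,4,3,1,0,1)
P² = 48/5
sum k=3..3:
  [3] −1/6 = -1/6
S = -1/6
C² = P²·S² = 4/15 ; C = -0.516398

−√(4/15) = -0.516398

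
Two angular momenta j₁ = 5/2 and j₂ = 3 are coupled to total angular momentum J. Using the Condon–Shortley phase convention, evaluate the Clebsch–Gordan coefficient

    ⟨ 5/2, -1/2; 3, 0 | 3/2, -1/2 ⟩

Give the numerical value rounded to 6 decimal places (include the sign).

+√(4/35) = +0.338062

triangle: 4!×1!×2!/8! = 48/40320
(j±m)!: 2!×3!×3!×3!×1!×2! = 864
prefactor² = (2J+1)×Δ×N² = 144/35
  k=2: +1/(2!×2!×1!×1!×0!×1!) = 1/4
  k=3: −1/(3!×1!×0!×0!×1!×2!) = -1/12
Σ = 1/6  ⇒  CG² = 144/35×1/6² = 4/35
CG = +√(4/35) = +0.338062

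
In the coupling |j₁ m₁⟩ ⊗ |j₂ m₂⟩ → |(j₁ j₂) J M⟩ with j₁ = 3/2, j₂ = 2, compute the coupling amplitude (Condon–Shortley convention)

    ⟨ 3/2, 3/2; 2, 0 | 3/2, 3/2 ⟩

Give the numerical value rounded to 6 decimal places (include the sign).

triangle: 2!·1!·2!/6! = 4/720
(j±m)!: 3!·0!·2!·2!·3!·0! = 144
prefactor² = (2J+1)·Δ·N² = 16/5
  k=0: +1/(0!·2!·0!·2!·1!·0!) = 1/4
Σ = 1/4  ⇒  CG² = 16/5·1/4² = 1/5
CG = +√(1/5) = +0.447214

+0.447214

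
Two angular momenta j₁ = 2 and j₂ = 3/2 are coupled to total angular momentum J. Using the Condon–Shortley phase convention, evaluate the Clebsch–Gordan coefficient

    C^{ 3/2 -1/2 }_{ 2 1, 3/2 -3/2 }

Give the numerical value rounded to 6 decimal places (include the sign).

triangle: 2!*2!*1!/6! = 4/720
(j±m)!: 3!*1!*0!*3!*1!*2! = 72
prefactor² = (2J+1)*Δ*N² = 8/5
  k=0: +1/(0!*2!*1!*0!*1!*1!) = 1/2
Σ = 1/2  ⇒  CG² = 8/5*1/2² = 2/5
CG = +√(2/5) = +0.632456

+0.632456  (= +√(2/5))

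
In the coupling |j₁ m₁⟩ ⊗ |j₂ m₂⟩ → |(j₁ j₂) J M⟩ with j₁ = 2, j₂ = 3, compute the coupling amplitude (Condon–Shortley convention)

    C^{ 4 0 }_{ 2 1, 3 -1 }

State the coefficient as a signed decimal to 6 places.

+√(5/14) ≈ +0.597614

√[9·1!3!5!/10! · 3!1!2!4!4!4!] = √(10368/35)
  +(−1)^0/∏(0,1,1,2,2,3)! = 1/24  (running 1/24)
  +(−1)^1/∏(1,0,0,1,3,4)! = -1/144  (running 5/144)
⟨..|..⟩ = √(10368/35)·(5/144) = +0.597614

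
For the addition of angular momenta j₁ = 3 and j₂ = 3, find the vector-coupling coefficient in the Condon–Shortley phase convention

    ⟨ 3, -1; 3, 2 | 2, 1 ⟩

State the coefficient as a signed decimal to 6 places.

-0.422577  (= −√(5/28))

j₁+j₂−J=4  J+j₁−j₂=2  J−j₁+j₂=2  j₁+j₂+J+1=9
(j₁±m₁, j₂±m₂, J±M) = (2,4,5,1,3,1)
P² = 320/7
sum k=3..4:
  [3] −1/12 = -1/12
  [4] +1/48 = 1/48
S = -1/16
C² = P²·S² = 5/28 ; C = -0.422577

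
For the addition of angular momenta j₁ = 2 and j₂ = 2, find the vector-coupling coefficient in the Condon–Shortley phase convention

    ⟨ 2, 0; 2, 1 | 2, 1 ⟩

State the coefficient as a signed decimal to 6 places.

j₁+j₂−J=2  J+j₁−j₂=2  J−j₁+j₂=2  j₁+j₂+J+1=7
(j₁±m₁, j₂±m₂, J±M) = (2,2,3,1,3,1)
P² = 8/7
sum k=1..2:
  [1] −1/2 = -1/2
  [2] +1/4 = 1/4
S = -1/4
C² = P²·S² = 1/14 ; C = -0.267261

−√(1/14) ≈ -0.267261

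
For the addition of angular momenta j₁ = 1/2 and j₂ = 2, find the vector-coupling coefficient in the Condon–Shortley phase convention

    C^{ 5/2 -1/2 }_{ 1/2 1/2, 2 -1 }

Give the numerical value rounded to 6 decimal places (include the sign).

+0.632456

triangle: 0!·1!·4!/6! = 24/720
(j±m)!: 1!·0!·1!·3!·2!·3! = 72
prefactor² = (2J+1)·Δ·N² = 72/5
  k=0: +1/(0!·0!·0!·1!·1!·3!) = 1/6
Σ = 1/6  ⇒  CG² = 72/5·1/6² = 2/5
CG = +√(2/5) = +0.632456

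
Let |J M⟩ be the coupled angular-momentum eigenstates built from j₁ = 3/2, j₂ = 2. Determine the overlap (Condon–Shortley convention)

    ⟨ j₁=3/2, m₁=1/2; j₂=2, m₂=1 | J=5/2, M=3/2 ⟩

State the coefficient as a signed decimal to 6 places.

j₁+j₂−J=1  J+j₁−j₂=2  J−j₁+j₂=3  j₁+j₂+J+1=7
(j₁±m₁, j₂±m₂, J±M) = (2,1,3,1,4,1)
P² = 144/35
sum k=0..1:
  [0] +1/6 = 1/6
  [1] −1/4 = -1/4
S = -1/12
C² = P²·S² = 1/35 ; C = -0.169031

-0.169031  (= −√(1/35))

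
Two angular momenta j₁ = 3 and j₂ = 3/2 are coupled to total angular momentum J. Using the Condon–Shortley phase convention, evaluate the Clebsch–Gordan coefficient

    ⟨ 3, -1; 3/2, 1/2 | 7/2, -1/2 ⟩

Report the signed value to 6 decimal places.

√[8·1!5!2!/9! · 2!4!2!1!3!4!] = √(512/7)
  +(−1)^0/∏(0,1,4,2,1,0)! = 1/48  (running 1/48)
  +(−1)^1/∏(1,0,3,1,2,1)! = -1/12  (running -1/16)
⟨..|..⟩ = √(512/7)·(-1/16) = -0.534522

-0.534522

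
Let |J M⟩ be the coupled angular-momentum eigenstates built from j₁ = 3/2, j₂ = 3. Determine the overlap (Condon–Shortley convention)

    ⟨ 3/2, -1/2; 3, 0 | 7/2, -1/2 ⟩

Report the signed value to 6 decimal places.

√[8·1!2!5!/9! · 1!2!3!3!3!4!] = √(384/7)
  +(−1)^0/∏(0,1,2,3,0,2)! = 1/24  (running 1/24)
  +(−1)^1/∏(1,0,1,2,1,3)! = -1/12  (running -1/24)
⟨..|..⟩ = √(384/7)·(-1/24) = -0.308607

−√(2/21) ≈ -0.308607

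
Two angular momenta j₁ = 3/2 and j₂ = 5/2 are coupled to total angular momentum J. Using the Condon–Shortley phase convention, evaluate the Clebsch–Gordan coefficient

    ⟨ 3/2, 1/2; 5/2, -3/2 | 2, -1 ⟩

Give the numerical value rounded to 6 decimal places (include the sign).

j₁+j₂−J=2  J+j₁−j₂=1  J−j₁+j₂=3  j₁+j₂+J+1=7
(j₁±m₁, j₂±m₂, J±M) = (2,1,1,4,1,3)
P² = 24/7
sum k=0..1:
  [0] +1/4 = 1/4
  [1] −1/6 = -1/6
S = 1/12
C² = P²·S² = 1/42 ; C = +0.154303

+√(1/42) = +0.154303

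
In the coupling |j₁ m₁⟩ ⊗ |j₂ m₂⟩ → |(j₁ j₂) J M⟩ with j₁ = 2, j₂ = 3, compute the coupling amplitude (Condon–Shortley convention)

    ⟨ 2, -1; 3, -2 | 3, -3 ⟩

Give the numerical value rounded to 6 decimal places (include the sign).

√[7·2!2!4!/9! · 1!3!1!5!0!6!] = √(960)
  +(−1)^1/∏(1,1,2,0,0,4)! = -1/48  (running -1/48)
⟨..|..⟩ = √(960)·(-1/48) = -0.645497

−√(5/12) = -0.645497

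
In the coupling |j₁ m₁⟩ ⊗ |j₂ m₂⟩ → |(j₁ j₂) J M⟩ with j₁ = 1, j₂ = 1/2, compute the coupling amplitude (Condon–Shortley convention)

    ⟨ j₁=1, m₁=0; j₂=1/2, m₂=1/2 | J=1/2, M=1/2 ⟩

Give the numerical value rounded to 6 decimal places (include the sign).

−√(1/3) = -0.577350

j₁+j₂−J=1  J+j₁−j₂=1  J−j₁+j₂=0  j₁+j₂+J+1=3
(j₁±m₁, j₂±m₂, J±M) = (1,1,1,0,1,0)
P² = 1/3
sum k=1..1:
  [1] −1/1 = -1
S = -1
C² = P²·S² = 1/3 ; C = -0.577350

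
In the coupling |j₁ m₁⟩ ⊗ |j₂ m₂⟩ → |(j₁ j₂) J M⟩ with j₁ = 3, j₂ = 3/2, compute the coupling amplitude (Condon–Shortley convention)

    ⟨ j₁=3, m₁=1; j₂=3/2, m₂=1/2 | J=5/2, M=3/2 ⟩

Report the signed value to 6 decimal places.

−√(7/20) ≈ -0.591608

√[6·2!4!1!/8! · 4!2!2!1!4!1!] = √(576/35)
  +(−1)^1/∏(1,1,1,1,3,0)! = -1/6  (running -1/6)
  +(−1)^2/∏(2,0,0,0,4,1)! = 1/48  (running -7/48)
⟨..|..⟩ = √(576/35)·(-7/48) = -0.591608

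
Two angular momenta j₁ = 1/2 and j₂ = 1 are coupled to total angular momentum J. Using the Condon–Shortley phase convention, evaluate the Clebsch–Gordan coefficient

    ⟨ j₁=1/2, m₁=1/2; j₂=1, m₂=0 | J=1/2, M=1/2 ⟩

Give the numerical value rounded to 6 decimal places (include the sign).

+0.577350  (= +√(1/3))

√[2·1!0!1!/3! · 1!0!1!1!1!0!] = √(1/3)
  +(−1)^0/∏(0,1,0,1,0,0)! = 1  (running 1)
⟨..|..⟩ = √(1/3)·(1) = +0.577350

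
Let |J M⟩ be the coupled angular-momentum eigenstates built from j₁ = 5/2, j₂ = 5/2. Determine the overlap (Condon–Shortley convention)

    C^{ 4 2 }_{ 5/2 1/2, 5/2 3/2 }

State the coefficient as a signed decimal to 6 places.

-0.422577

√[9·1!4!4!/10! · 3!2!4!1!6!2!] = √(20736/35)
  +(−1)^0/∏(0,1,2,4,2,0)! = 1/96  (running 1/96)
  +(−1)^1/∏(1,0,1,3,3,1)! = -1/36  (running -5/288)
⟨..|..⟩ = √(20736/35)·(-5/288) = -0.422577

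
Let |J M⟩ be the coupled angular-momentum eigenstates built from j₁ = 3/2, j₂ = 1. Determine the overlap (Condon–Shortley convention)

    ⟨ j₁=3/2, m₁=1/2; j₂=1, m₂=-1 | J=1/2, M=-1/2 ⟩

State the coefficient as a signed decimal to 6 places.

+√(1/6) ≈ +0.408248

triangle: 2!*1!*0!/4! = 2/24
(j±m)!: 2!*1!*0!*2!*0!*1! = 4
prefactor² = (2J+1)*Δ*N² = 2/3
  k=0: +1/(0!*2!*1!*0!*0!*0!) = 1/2
Σ = 1/2  ⇒  CG² = 2/3*1/2² = 1/6
CG = +√(1/6) = +0.408248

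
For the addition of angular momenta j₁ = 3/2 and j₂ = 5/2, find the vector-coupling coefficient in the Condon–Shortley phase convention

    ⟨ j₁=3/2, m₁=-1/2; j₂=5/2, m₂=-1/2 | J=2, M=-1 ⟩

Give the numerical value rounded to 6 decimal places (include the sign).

√[5·2!1!3!/7! · 1!2!2!3!1!3!] = √(12/7)
  +(−1)^1/∏(1,1,1,1,0,2)! = -1/2  (running -1/2)
  +(−1)^2/∏(2,0,0,0,1,3)! = 1/12  (running -5/12)
⟨..|..⟩ = √(12/7)·(-5/12) = -0.545545

-0.545545  (= −√(25/84))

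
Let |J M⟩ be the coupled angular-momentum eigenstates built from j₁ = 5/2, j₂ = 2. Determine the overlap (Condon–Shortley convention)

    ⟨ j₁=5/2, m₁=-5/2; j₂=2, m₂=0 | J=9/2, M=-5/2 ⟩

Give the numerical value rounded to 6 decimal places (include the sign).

√[10·0!5!4!/10! · 0!5!2!2!2!7!] = √(38400)
  +(−1)^0/∏(0,0,5,2,0,2)! = 1/480  (running 1/480)
⟨..|..⟩ = √(38400)·(1/480) = +0.408248

+√(1/6) ≈ +0.408248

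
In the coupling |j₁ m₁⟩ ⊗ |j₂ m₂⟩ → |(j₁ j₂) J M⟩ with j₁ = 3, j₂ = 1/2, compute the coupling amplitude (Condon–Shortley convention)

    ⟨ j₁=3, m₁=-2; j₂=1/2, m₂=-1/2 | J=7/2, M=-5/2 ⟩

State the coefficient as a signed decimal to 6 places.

+√(6/7) ≈ +0.925820

√[8·0!6!1!/8! · 1!5!0!1!1!6!] = √(86400/7)
  +(−1)^0/∏(0,0,5,0,1,1)! = 1/120  (running 1/120)
⟨..|..⟩ = √(86400/7)·(1/120) = +0.925820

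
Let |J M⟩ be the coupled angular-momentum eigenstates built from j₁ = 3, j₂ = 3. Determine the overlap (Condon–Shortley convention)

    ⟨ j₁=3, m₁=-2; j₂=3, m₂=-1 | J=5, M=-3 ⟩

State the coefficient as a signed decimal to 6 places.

triangle: 1!·5!·5!/12! = 14400/479001600
(j±m)!: 1!·5!·2!·4!·2!·8! = 464486400
prefactor² = (2J+1)·Δ·N² = 153600
  k=0: +1/(0!·1!·5!·2!·0!·3!) = 1/1440
  k=1: −1/(1!·0!·4!·1!·1!·4!) = -1/576
Σ = -1/960  ⇒  CG² = 153600·(-1/960)² = 1/6
CG = −√(1/6) = -0.408248

-0.408248  (= −√(1/6))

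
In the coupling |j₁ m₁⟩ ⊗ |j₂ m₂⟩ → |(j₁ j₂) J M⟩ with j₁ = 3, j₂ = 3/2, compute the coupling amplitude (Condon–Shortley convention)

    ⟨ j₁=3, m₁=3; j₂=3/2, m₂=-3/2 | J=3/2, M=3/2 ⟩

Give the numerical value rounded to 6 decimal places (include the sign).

j₁+j₂−J=3  J+j₁−j₂=3  J−j₁+j₂=0  j₁+j₂+J+1=7
(j₁±m₁, j₂±m₂, J±M) = (6,0,0,3,3,0)
P² = 5184/7
sum k=0..0:
  [0] +1/36 = 1/36
S = 1/36
C² = P²·S² = 4/7 ; C = +0.755929

+√(4/7) = +0.755929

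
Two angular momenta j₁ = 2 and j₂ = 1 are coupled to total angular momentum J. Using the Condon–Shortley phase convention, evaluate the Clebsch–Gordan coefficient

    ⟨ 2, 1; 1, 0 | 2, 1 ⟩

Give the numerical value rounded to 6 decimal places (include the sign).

+√(1/6) ≈ +0.408248

j₁+j₂−J=1  J+j₁−j₂=3  J−j₁+j₂=1  j₁+j₂+J+1=6
(j₁±m₁, j₂±m₂, J±M) = (3,1,1,1,3,1)
P² = 3/2
sum k=0..1:
  [0] +1/2 = 1/2
  [1] −1/6 = -1/6
S = 1/3
C² = P²·S² = 1/6 ; C = +0.408248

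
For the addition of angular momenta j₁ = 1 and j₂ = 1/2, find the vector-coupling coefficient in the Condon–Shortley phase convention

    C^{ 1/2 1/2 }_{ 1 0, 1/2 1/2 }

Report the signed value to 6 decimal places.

j₁+j₂−J=1  J+j₁−j₂=1  J−j₁+j₂=0  j₁+j₂+J+1=3
(j₁±m₁, j₂±m₂, J±M) = (1,1,1,0,1,0)
P² = 1/3
sum k=1..1:
  [1] −1/1 = -1
S = -1
C² = P²·S² = 1/3 ; C = -0.577350

-0.577350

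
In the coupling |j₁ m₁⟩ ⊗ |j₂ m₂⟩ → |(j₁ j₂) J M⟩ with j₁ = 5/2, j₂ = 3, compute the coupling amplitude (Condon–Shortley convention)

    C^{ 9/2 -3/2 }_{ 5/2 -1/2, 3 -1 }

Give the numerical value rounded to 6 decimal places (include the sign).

triangle: 1!*4!*5!/11! = 2880/39916800
(j±m)!: 2!*3!*2!*4!*3!*6! = 2488320
prefactor² = (2J+1)*Δ*N² = 138240/77
  k=0: +1/(0!*1!*3!*2!*1!*3!) = 1/72
  k=1: −1/(1!*0!*2!*1!*2!*4!) = -1/96
Σ = 1/288  ⇒  CG² = 138240/77*1/288² = 5/231
CG = +√(5/231) = +0.147122

+√(5/231) ≈ +0.147122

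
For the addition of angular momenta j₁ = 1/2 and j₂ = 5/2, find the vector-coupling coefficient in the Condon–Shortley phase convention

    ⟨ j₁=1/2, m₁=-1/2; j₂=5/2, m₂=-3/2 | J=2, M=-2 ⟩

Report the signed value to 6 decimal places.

triangle: 1!*0!*4!/6! = 24/720
(j±m)!: 0!*1!*1!*4!*0!*4! = 576
prefactor² = (2J+1)*Δ*N² = 96
  k=1: −1/(1!*0!*0!*0!*0!*4!) = -1/24
Σ = -1/24  ⇒  CG² = 96*(-1/24)² = 1/6
CG = −√(1/6) = -0.408248

−√(1/6) ≈ -0.408248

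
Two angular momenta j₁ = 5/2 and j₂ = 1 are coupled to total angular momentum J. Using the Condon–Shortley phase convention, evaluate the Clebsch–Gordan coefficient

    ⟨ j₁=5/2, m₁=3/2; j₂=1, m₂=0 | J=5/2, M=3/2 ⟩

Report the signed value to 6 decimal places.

j₁+j₂−J=1  J+j₁−j₂=4  J−j₁+j₂=1  j₁+j₂+J+1=7
(j₁±m₁, j₂±m₂, J±M) = (4,1,1,1,4,1)
P² = 576/35
sum k=0..1:
  [0] +1/6 = 1/6
  [1] −1/24 = -1/24
S = 1/8
C² = P²·S² = 9/35 ; C = +0.507093

+0.507093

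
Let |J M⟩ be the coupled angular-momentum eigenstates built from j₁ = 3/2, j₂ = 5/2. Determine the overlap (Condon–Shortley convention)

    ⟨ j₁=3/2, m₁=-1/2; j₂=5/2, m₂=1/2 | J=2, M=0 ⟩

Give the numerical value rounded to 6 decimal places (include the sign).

√[5·2!1!3!/7! · 1!2!3!2!2!2!] = √(8/7)
  +(−1)^1/∏(1,1,1,2,0,1)! = -1/2  (running -1/2)
  +(−1)^2/∏(2,0,0,1,1,2)! = 1/4  (running -1/4)
⟨..|..⟩ = √(8/7)·(-1/4) = -0.267261

−√(1/14) ≈ -0.267261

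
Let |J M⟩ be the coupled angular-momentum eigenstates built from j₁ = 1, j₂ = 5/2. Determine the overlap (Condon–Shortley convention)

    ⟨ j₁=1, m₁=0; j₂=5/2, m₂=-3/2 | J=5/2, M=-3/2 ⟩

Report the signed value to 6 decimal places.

triangle: 1!×1!×4!/7! = 24/5040
(j±m)!: 1!×1!×1!×4!×1!×4! = 576
prefactor² = (2J+1)×Δ×N² = 576/35
  k=0: +1/(0!×1!×1!×1!×0!×3!) = 1/6
  k=1: −1/(1!×0!×0!×0!×1!×4!) = -1/24
Σ = 1/8  ⇒  CG² = 576/35×1/8² = 9/35
CG = +√(9/35) = +0.507093

+√(9/35) = +0.507093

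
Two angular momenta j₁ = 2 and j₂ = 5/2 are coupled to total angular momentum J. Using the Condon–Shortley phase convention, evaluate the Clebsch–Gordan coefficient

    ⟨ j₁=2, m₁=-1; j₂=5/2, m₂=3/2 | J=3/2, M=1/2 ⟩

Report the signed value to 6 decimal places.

j₁+j₂−J=3  J+j₁−j₂=1  J−j₁+j₂=2  j₁+j₂+J+1=7
(j₁±m₁, j₂±m₂, J±M) = (1,3,4,1,2,1)
P² = 96/35
sum k=2..3:
  [2] +1/4 = 1/4
  [3] −1/6 = -1/6
S = 1/12
C² = P²·S² = 2/105 ; C = +0.138013

+0.138013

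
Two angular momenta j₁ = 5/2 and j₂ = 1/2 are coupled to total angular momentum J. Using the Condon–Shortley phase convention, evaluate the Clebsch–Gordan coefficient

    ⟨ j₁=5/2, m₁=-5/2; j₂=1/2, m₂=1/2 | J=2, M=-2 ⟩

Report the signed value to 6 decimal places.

√[5·1!4!0!/6! · 0!5!1!0!0!4!] = √(480)
  +(−1)^1/∏(1,0,4,0,0,0)! = -1/24  (running -1/24)
⟨..|..⟩ = √(480)·(-1/24) = -0.912871

−√(5/6) = -0.912871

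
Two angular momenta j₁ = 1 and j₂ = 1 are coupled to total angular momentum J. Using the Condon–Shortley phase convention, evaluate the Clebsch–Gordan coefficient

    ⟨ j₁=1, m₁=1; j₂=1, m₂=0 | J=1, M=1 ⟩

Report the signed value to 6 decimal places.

√[3·1!1!1!/4! · 2!0!1!1!2!0!] = √(1/2)
  +(−1)^0/∏(0,1,0,1,1,0)! = 1  (running 1)
⟨..|..⟩ = √(1/2)·(1) = +0.707107

+0.707107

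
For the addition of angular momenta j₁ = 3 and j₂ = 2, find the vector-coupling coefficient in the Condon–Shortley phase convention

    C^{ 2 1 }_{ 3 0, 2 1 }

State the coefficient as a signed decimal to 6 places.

+√(2/7) = +0.534522

j₁+j₂−J=3  J+j₁−j₂=3  J−j₁+j₂=1  j₁+j₂+J+1=8
(j₁±m₁, j₂±m₂, J±M) = (3,3,3,1,3,1)
P² = 81/14
sum k=2..3:
  [2] +1/4 = 1/4
  [3] −1/36 = -1/36
S = 2/9
C² = P²·S² = 2/7 ; C = +0.534522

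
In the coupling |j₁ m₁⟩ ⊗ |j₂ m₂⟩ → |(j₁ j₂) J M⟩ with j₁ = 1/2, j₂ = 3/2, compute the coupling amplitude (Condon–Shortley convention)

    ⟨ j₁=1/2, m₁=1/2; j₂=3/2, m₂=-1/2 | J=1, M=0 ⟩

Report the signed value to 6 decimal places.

+0.707107  (= +√(1/2))

triangle: 1!×0!×2!/4! = 2/24
(j±m)!: 1!×0!×1!×2!×1!×1! = 2
prefactor² = (2J+1)×Δ×N² = 1/2
  k=0: +1/(0!×1!×0!×1!×0!×1!) = 1
Σ = 1  ⇒  CG² = 1/2×1² = 1/2
CG = +√(1/2) = +0.707107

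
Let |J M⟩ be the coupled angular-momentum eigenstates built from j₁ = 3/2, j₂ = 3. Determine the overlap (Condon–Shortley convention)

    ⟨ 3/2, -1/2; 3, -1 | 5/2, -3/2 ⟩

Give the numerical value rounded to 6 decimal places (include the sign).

-0.591608  (= −√(7/20))

j₁+j₂−J=2  J+j₁−j₂=1  J−j₁+j₂=4  j₁+j₂+J+1=8
(j₁±m₁, j₂±m₂, J±M) = (1,2,2,4,1,4)
P² = 576/35
sum k=1..2:
  [1] −1/6 = -1/6
  [2] +1/48 = 1/48
S = -7/48
C² = P²·S² = 7/20 ; C = -0.591608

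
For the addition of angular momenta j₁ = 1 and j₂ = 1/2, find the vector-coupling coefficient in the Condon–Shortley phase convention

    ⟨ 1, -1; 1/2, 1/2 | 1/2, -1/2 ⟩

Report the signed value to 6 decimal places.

−√(2/3) ≈ -0.816497

√[2·1!1!0!/3! · 0!2!1!0!0!1!] = √(2/3)
  +(−1)^1/∏(1,0,1,0,0,0)! = -1  (running -1)
⟨..|..⟩ = √(2/3)·(-1) = -0.816497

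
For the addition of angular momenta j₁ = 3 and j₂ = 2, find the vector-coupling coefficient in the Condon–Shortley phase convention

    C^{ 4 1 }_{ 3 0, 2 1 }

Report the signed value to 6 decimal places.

√[9·1!5!3!/10! · 3!3!3!1!5!3!] = √(1944/7)
  +(−1)^0/∏(0,1,3,3,2,0)! = 1/72  (running 1/72)
  +(−1)^1/∏(1,0,2,2,3,1)! = -1/24  (running -1/36)
⟨..|..⟩ = √(1944/7)·(-1/36) = -0.462910

−√(3/14) ≈ -0.462910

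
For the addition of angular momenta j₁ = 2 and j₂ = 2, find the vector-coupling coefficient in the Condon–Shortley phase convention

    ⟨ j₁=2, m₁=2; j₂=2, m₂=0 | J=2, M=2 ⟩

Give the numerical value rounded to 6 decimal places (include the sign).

+0.534522  (= +√(2/7))

j₁+j₂−J=2  J+j₁−j₂=2  J−j₁+j₂=2  j₁+j₂+J+1=7
(j₁±m₁, j₂±m₂, J±M) = (4,0,2,2,4,0)
P² = 128/7
sum k=0..0:
  [0] +1/8 = 1/8
S = 1/8
C² = P²·S² = 2/7 ; C = +0.534522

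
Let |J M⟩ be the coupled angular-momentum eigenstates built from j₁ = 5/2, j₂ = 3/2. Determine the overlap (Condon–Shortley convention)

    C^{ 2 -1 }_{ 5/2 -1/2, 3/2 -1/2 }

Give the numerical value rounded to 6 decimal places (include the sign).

triangle: 2!×3!×1!/7! = 12/5040
(j±m)!: 2!×3!×1!×2!×1!×3! = 144
prefactor² = (2J+1)×Δ×N² = 12/7
  k=0: +1/(0!×2!×3!×1!×0!×0!) = 1/12
  k=1: −1/(1!×1!×2!×0!×1!×1!) = -1/2
Σ = -5/12  ⇒  CG² = 12/7×(-5/12)² = 25/84
CG = −√(25/84) = -0.545545

-0.545545  (= −√(25/84))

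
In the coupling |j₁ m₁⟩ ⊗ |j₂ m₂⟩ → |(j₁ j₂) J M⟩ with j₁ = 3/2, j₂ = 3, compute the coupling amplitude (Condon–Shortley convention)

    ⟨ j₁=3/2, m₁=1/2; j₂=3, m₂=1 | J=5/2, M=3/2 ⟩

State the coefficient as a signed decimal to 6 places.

√[6·2!1!4!/8! · 2!1!4!2!4!1!] = √(576/35)
  +(−1)^0/∏(0,2,1,4,0,0)! = 1/48  (running 1/48)
  +(−1)^1/∏(1,1,0,3,1,1)! = -1/6  (running -7/48)
⟨..|..⟩ = √(576/35)·(-7/48) = -0.591608

−√(7/20) ≈ -0.591608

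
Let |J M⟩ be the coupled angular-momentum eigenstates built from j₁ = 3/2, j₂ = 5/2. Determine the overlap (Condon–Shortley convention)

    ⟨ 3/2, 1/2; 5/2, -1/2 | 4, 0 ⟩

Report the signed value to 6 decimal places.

+0.654654  (= +√(3/7))

triangle: 0!×3!×5!/9! = 720/362880
(j±m)!: 2!×1!×2!×3!×4!×4! = 13824
prefactor² = (2J+1)×Δ×N² = 1728/7
  k=0: +1/(0!×0!×1!×2!×2!×3!) = 1/24
Σ = 1/24  ⇒  CG² = 1728/7×1/24² = 3/7
CG = +√(3/7) = +0.654654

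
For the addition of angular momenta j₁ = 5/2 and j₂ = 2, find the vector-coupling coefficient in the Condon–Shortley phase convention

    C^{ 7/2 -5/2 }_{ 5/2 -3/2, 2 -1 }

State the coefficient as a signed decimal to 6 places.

−√(1/63) ≈ -0.125988

triangle: 1!·4!·3!/9! = 144/362880
(j±m)!: 1!·4!·1!·3!·1!·6! = 103680
prefactor² = (2J+1)·Δ·N² = 2304/7
  k=0: +1/(0!·1!·4!·1!·0!·2!) = 1/48
  k=1: −1/(1!·0!·3!·0!·1!·3!) = -1/36
Σ = -1/144  ⇒  CG² = 2304/7·(-1/144)² = 1/63
CG = −√(1/63) = -0.125988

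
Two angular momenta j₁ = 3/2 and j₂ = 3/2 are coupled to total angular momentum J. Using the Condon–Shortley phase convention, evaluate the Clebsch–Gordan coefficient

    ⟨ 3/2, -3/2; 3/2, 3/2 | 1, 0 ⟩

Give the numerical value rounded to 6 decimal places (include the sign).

√[3·2!1!1!/5! · 0!3!3!0!1!1!] = √(9/5)
  +(−1)^2/∏(2,0,1,1,0,0)! = 1/2  (running 1/2)
⟨..|..⟩ = √(9/5)·(1/2) = +0.670820

+√(9/20) = +0.670820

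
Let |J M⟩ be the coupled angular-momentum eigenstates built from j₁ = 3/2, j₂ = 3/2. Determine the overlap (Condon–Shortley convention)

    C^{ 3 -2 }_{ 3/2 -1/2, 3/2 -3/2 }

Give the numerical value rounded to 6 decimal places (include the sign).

+√(1/2) = +0.707107

j₁+j₂−J=0  J+j₁−j₂=3  J−j₁+j₂=3  j₁+j₂+J+1=7
(j₁±m₁, j₂±m₂, J±M) = (1,2,0,3,1,5)
P² = 72
sum k=0..0:
  [0] +1/12 = 1/12
S = 1/12
C² = P²·S² = 1/2 ; C = +0.707107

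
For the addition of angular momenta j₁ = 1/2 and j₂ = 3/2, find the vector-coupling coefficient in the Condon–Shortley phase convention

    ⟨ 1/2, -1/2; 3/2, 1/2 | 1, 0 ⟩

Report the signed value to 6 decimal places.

−√(1/2) = -0.707107

√[3·1!0!2!/4! · 0!1!2!1!1!1!] = √(1/2)
  +(−1)^1/∏(1,0,0,1,0,1)! = -1  (running -1)
⟨..|..⟩ = √(1/2)·(-1) = -0.707107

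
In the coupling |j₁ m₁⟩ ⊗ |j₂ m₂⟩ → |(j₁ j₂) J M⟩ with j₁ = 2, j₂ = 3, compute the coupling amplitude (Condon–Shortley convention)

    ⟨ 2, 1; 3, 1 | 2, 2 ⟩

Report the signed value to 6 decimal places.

j₁+j₂−J=3  J+j₁−j₂=1  J−j₁+j₂=3  j₁+j₂+J+1=8
(j₁±m₁, j₂±m₂, J±M) = (3,1,4,2,4,0)
P² = 216/7
sum k=1..1:
  [1] −1/12 = -1/12
S = -1/12
C² = P²·S² = 3/14 ; C = -0.462910

-0.462910  (= −√(3/14))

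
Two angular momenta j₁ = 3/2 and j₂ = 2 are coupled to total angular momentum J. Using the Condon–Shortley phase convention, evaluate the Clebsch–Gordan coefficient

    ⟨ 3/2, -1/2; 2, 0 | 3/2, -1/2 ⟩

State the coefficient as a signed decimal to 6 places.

triangle: 2!*1!*2!/6! = 4/720
(j±m)!: 1!*2!*2!*2!*1!*2! = 16
prefactor² = (2J+1)*Δ*N² = 16/45
  k=1: −1/(1!*1!*1!*1!*0!*1!) = -1
  k=2: +1/(2!*0!*0!*0!*1!*2!) = 1/4
Σ = -3/4  ⇒  CG² = 16/45*(-3/4)² = 1/5
CG = −√(1/5) = -0.447214

-0.447214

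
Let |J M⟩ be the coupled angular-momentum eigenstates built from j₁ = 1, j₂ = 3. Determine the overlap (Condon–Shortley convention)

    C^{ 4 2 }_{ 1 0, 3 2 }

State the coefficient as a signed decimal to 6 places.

+√(3/7) ≈ +0.654654

j₁+j₂−J=0  J+j₁−j₂=2  J−j₁+j₂=6  j₁+j₂+J+1=9
(j₁±m₁, j₂±m₂, J±M) = (1,1,5,1,6,2)
P² = 43200/7
sum k=0..0:
  [0] +1/120 = 1/120
S = 1/120
C² = P²·S² = 3/7 ; C = +0.654654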